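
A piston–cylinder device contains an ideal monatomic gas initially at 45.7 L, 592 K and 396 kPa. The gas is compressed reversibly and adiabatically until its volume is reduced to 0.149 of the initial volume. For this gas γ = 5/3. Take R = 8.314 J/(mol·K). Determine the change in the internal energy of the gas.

69400 J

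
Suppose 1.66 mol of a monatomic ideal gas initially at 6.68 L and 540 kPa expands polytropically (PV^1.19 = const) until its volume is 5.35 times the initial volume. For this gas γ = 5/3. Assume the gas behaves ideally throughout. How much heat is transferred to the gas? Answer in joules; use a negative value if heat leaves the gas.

3700 J

T₁ = P₁V₁/(nR) = 540×6.68/(1.66×8.314) = 261 K.
Polytropic n=1.19: T₂ = T₁(V₁/V₂)^(n−1) = 261×(0.187)^0.19 = 190 K; P₂ = P₁(V₁/V₂)^n = 73.4 kPa.
W = (P₁V₁−P₂V₂)/(n−1) = (540×6.68−73.4×35.7)/0.19 = 5180 J.
ΔU = nCvΔT = 1.66×12.5×(190−261) = -1480 J.
Q = ΔU + W = 3700 J.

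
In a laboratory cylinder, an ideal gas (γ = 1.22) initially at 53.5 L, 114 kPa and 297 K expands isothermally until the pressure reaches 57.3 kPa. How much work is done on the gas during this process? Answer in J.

n = P₁V₁/(RT₁) = 114×53.5/(8.314×297) = 2.47 mol.
Isothermal: T stays 297 K; PV = const ⇒ V₂ = 106 L, P₂ = 57.3 kPa.
W = nRT ln(V₂/V₁) = 2.47×8.314×297×ln(1.99) = 4200 J.
Work done on the gas = −W_by = -4200 J.

-4200 J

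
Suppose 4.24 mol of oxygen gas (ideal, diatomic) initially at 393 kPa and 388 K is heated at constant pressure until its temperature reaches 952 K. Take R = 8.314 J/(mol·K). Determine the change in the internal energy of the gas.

V₁ = nRT₁/P₁ = 4.24×8.314×388/393 = 34.8 L.
Isobaric: P stays 393 kPa; V/T = const ⇒ T₂ = 952 K, V₂ = 85.4 L.
For an ideal gas ΔU = nCvΔT with Cv = (5/2)R = 20.8 J/(mol·K).
ΔU = 4.24×20.8×(952−388) = 49700 J.

49700 J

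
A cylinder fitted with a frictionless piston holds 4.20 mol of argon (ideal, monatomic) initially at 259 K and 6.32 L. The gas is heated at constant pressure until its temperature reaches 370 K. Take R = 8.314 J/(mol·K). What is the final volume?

P₁ = nRT₁/V₁ = 4.20×8.314×259/6.32 = 1430 kPa.
Isobaric: P stays 1430 kPa; V/T = const ⇒ T₂ = 370 K, V₂ = 9.03 L.

9.03 L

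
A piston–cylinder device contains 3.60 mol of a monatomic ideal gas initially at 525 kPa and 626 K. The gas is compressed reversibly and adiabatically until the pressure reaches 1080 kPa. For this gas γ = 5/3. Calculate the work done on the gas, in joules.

9400 J

V₁ = nRT₁/P₁ = 3.60×8.314×626/525 = 35.7 L.
Adiabatic: T₂/T₁ = (P₂/P₁)^((γ−1)/γ) ⇒ T₂ = 626×(2.06)^0.400 = 835 K; V₂ = 23.2 L.
ΔU = nCvΔT = 3.60×12.5×(835−626) = 9400 J.
Q = 0 for an adiabatic process, so W = −ΔU = -9400 J.
Work done on the gas = −W_by = 9400 J.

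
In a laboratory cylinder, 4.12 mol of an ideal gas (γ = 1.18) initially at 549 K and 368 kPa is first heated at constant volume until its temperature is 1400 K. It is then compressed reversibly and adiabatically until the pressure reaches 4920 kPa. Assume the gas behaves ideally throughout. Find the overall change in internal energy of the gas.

239000 J

V₁ = nRT₁/P₁ = 4.12×8.314×549/368 = 51.1 L.
Step 1 — Isochoric: V stays 51.1 L; P/T = const ⇒ T₂ = 1400 K, P₂ = 938 kPa.
W = 0 (no volume change).
ΔU = nCvΔT = 4.12×46.2×(1400−549) = 162000 J.
Q = ΔU = 162000 J.
State after step 1: P = 938 kPa, V = 51.1 L, T = 1400 K.
Step 2 — Adiabatic: T₂/T₁ = (P₂/P₁)^((γ−1)/γ) ⇒ T₂ = 1400×(5.24)^0.153 = 1800 K; V₂ = 12.5 L.
ΔU = nCvΔT = 4.12×46.2×(1800−1400) = 76600 J.
Q = 0 for an adiabatic process, so W = −ΔU = -76600 J.
Net over both steps: W = -76600 J, Q = 162000 J, ΔU = 239000 J.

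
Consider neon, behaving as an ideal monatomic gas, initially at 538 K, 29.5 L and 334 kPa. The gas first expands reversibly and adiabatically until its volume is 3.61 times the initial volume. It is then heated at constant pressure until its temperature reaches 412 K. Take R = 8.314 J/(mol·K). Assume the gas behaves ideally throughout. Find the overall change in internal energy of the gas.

-3460 J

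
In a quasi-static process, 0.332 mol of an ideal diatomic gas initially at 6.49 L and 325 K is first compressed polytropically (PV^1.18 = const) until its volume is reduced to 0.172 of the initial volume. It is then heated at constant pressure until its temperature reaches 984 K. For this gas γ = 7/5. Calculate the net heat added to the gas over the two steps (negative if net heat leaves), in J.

P₁ = nRT₁/V₁ = 0.332×8.314×325/6.49 = 138 kPa.
Step 1 — Polytropic n=1.18: T₂ = T₁(V₁/V₂)^(n−1) = 325×(5.81)^0.18 = 446 K; P₂ = P₁(V₁/V₂)^n = 1100 kPa.
W = (P₁V₁−P₂V₂)/(n−1) = (138×6.49−1100×1.12)/0.18 = -1860 J.
ΔU = nCvΔT = 0.332×20.8×(446−325) = 836 J.
Q = ΔU + W = -1020 J.
State after step 1: P = 1100 kPa, V = 1.12 L, T = 446 K.
Step 2 — Isobaric: P stays 1100 kPa; V/T = const ⇒ T₂ = 984 K, V₂ = 2.46 L.
W = PΔV = 1100×(2.46−1.12) kPa·L = 1480 J.
ΔU = nCvΔT = 0.332×20.8×(984−446) = 3710 J.
Q = ΔU + W = nCpΔT = 5200 J.
Net over both steps: W = -373 J, Q = 4170 J, ΔU = 4550 J.

4170 J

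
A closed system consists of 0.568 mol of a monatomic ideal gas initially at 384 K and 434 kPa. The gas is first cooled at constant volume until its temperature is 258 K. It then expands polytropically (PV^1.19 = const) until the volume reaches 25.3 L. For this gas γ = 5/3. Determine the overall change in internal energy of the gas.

-1420 J

V₁ = nRT₁/P₁ = 0.568×8.314×384/434 = 4.18 L.
Step 1 — Isochoric: V stays 4.18 L; P/T = const ⇒ T₂ = 258 K, P₂ = 292 kPa.
W = 0 (no volume change).
ΔU = nCvΔT = 0.568×12.5×(258−384) = -893 J.
Q = ΔU = -893 J.
State after step 1: P = 292 kPa, V = 4.18 L, T = 258 K.
Step 2 — Polytropic n=1.19: T₂ = T₁(V₁/V₂)^(n−1) = 258×(0.165)^0.19 = 183 K; P₂ = P₁(V₁/V₂)^n = 34.2 kPa.
W = (P₁V₁−P₂V₂)/(n−1) = (292×4.18−34.2×25.3)/0.19 = 1860 J.
ΔU = nCvΔT = 0.568×12.5×(183−258) = -530 J.
Q = ΔU + W = 1330 J.
Net over both steps: W = 1860 J, Q = 436 J, ΔU = -1420 J.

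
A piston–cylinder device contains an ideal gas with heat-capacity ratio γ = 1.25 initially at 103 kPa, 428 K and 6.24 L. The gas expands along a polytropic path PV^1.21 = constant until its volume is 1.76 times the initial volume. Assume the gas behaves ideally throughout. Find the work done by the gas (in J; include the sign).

343 J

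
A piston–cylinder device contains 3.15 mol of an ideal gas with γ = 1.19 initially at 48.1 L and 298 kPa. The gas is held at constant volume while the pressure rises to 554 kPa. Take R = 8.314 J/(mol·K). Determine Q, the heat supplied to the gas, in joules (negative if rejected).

T₁ = P₁V₁/(nR) = 298×48.1/(3.15×8.314) = 547 K.
Isochoric: V stays 48.1 L; P/T = const ⇒ T₂ = 1020 K, P₂ = 554 kPa.
W = 0 (no volume change).
ΔU = nCvΔT = 3.15×43.8×(1020−547) = 64800 J.
Q = ΔU = 64800 J.

64800 J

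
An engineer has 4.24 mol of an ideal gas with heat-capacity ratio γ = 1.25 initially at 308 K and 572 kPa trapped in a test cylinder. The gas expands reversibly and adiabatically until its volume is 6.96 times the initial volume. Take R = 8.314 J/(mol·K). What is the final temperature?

190 K

V₁ = nRT₁/P₁ = 4.24×8.314×308/572 = 19.0 L.
Adiabatic: TV^(γ−1) = const ⇒ T₂ = 308×(0.144)^0.250 = 190 K; PV^γ = const ⇒ P₂ = 50.6 kPa.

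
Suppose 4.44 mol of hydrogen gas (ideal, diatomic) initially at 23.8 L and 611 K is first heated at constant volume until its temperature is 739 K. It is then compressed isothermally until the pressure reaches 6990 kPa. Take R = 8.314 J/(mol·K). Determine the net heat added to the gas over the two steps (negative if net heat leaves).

P₁ = nRT₁/V₁ = 4.44×8.314×611/23.8 = 948 kPa.
Step 1 — Isochoric: V stays 23.8 L; P/T = const ⇒ T₂ = 739 K, P₂ = 1150 kPa.
W = 0 (no volume change).
ΔU = nCvΔT = 4.44×20.8×(739−611) = 11800 J.
Q = ΔU = 11800 J.
State after step 1: P = 1150 kPa, V = 23.8 L, T = 739 K.
Step 2 — Isothermal: T stays 739 K; PV = const ⇒ V₂ = 3.90 L, P₂ = 6990 kPa.
ΔU = 0 (ideal gas, T constant).
W = nRT ln(V₂/V₁) = 4.44×8.314×739×ln(0.164) = -49300 J.
Q = ΔU + W = -49300 J.
Net over both steps: W = -49300 J, Q = -37500 J, ΔU = 11800 J.

-37500 J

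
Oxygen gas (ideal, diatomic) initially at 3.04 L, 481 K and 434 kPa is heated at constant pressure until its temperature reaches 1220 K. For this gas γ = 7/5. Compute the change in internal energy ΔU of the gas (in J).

n = P₁V₁/(RT₁) = 434×3.04/(8.314×481) = 0.330 mol.
Isobaric: P stays 434 kPa; V/T = const ⇒ T₂ = 1220 K, V₂ = 7.71 L.
For an ideal gas ΔU = nCvΔT with Cv = (5/2)R = 20.8 J/(mol·K).
ΔU = 0.330×20.8×(1220−481) = 5070 J.

5070 J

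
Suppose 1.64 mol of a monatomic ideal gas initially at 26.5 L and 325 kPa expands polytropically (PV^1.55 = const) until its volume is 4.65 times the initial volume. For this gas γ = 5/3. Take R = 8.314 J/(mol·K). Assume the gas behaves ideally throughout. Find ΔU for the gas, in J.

-7370 J

T₁ = P₁V₁/(nR) = 325×26.5/(1.64×8.314) = 632 K.
Polytropic n=1.55: T₂ = T₁(V₁/V₂)^(n−1) = 632×(0.215)^0.55 = 271 K; P₂ = P₁(V₁/V₂)^n = 30.0 kPa.
For an ideal gas ΔU = nCvΔT with Cv = (3/2)R = 12.5 J/(mol·K).
ΔU = 1.64×12.5×(271−632) = -7370 J.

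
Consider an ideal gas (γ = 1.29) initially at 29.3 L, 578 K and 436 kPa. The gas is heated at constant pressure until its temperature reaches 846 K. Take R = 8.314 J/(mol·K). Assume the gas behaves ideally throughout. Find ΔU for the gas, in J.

20400 J

n = P₁V₁/(RT₁) = 436×29.3/(8.314×578) = 2.66 mol.
Isobaric: P stays 436 kPa; V/T = const ⇒ T₂ = 846 K, V₂ = 42.9 L.
For an ideal gas ΔU = nCvΔT with Cv = R/(γ−1) = 28.7 J/(mol·K).
ΔU = 2.66×28.7×(846−578) = 20400 J.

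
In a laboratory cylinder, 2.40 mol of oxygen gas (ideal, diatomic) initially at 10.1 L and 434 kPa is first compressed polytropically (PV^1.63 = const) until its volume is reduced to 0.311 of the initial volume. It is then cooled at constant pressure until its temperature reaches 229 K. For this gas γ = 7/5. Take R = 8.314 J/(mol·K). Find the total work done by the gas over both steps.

-12100 J

T₁ = P₁V₁/(nR) = 434×10.1/(2.40×8.314) = 220 K.
Step 1 — Polytropic n=1.63: T₂ = T₁(V₁/V₂)^(n−1) = 220×(3.22)^0.63 = 459 K; P₂ = P₁(V₁/V₂)^n = 2910 kPa.
W = (P₁V₁−P₂V₂)/(n−1) = (434×10.1−2910×3.14)/0.63 = -7560 J.
ΔU = nCvΔT = 2.40×20.8×(459−220) = 11900 J.
Q = ΔU + W = 4350 J.
State after step 1: P = 2910 kPa, V = 3.14 L, T = 459 K.
Step 2 — Isobaric: P stays 2910 kPa; V/T = const ⇒ T₂ = 229 K, V₂ = 1.57 L.
W = PΔV = 2910×(1.57−3.14) kPa·L = -4580 J.
ΔU = nCvΔT = 2.40×20.8×(229−459) = -11400 J.
Q = ΔU + W = nCpΔT = -16000 J.
Net over both steps: W = -12100 J, Q = -11700 J, ΔU = 465 J.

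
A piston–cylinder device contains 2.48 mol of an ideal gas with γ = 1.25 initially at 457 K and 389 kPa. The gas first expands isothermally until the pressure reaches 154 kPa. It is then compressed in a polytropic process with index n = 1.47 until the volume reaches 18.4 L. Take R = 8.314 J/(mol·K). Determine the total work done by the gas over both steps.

-6490 J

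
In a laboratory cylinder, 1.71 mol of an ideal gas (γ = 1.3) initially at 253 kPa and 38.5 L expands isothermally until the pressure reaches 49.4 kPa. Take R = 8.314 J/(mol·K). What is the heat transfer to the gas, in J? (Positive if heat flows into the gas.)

T₁ = P₁V₁/(nR) = 253×38.5/(1.71×8.314) = 685 K.
Isothermal: T stays 685 K; PV = const ⇒ V₂ = 197 L, P₂ = 49.4 kPa.
ΔU = 0 (ideal gas, T constant).
W = nRT ln(V₂/V₁) = 1.71×8.314×685×ln(5.12) = 15900 J.
Q = ΔU + W = 15900 J.

15900 J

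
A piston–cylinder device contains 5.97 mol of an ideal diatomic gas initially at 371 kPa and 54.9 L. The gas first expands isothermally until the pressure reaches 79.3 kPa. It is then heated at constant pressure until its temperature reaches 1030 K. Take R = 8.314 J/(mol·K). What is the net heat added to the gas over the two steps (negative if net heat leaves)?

139000 J

T₁ = P₁V₁/(nR) = 371×54.9/(5.97×8.314) = 410 K.
Step 1 — Isothermal: T stays 410 K; PV = const ⇒ V₂ = 257 L, P₂ = 79.3 kPa.
ΔU = 0 (ideal gas, T constant).
W = nRT ln(V₂/V₁) = 5.97×8.314×410×ln(4.68) = 31400 J.
Q = ΔU + W = 31400 J.
State after step 1: P = 79.3 kPa, V = 257 L, T = 410 K.
Step 2 — Isobaric: P stays 79.3 kPa; V/T = const ⇒ T₂ = 1030 K, V₂ = 645 L.
W = PΔV = 79.3×(645−257) kPa·L = 30800 J.
ΔU = nCvΔT = 5.97×20.8×(1030−410) = 76900 J.
Q = ΔU + W = nCpΔT = 108000 J.
Net over both steps: W = 62200 J, Q = 139000 J, ΔU = 76900 J.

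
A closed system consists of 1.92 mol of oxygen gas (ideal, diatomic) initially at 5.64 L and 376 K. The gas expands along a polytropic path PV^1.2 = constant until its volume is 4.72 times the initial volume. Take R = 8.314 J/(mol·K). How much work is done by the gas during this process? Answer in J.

8010 J

P₁ = nRT₁/V₁ = 1.92×8.314×376/5.64 = 1060 kPa.
Polytropic n=1.2: T₂ = T₁(V₁/V₂)^(n−1) = 376×(0.212)^0.20 = 276 K; P₂ = P₁(V₁/V₂)^n = 165 kPa.
W = (P₁V₁−P₂V₂)/(n−1) = (1060×5.64−165×26.6)/0.20 = 8010 J.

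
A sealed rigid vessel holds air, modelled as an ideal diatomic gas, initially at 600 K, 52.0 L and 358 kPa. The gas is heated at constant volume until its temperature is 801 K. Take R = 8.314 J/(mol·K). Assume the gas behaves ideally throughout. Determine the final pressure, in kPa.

478 kPa

Isochoric: V stays 52.0 L; P/T = const ⇒ T₂ = 801 K, P₂ = 478 kPa.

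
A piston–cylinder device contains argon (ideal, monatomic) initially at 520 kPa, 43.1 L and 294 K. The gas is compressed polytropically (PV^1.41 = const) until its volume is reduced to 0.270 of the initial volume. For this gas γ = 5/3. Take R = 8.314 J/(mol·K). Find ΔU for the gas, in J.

23900 J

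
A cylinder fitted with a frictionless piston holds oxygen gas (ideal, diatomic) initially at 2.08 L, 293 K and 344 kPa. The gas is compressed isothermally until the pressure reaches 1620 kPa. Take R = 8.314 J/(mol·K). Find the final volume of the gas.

Isothermal: T stays 293 K; PV = const ⇒ V₂ = 0.442 L, P₂ = 1620 kPa.

0.442 L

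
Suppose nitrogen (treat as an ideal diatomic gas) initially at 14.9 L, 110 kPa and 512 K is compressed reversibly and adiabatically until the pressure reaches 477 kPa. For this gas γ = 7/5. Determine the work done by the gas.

-2130 J

n = P₁V₁/(RT₁) = 110×14.9/(8.314×512) = 0.385 mol.
Adiabatic: T₂/T₁ = (P₂/P₁)^((γ−1)/γ) ⇒ T₂ = 512×(4.34)^0.286 = 779 K; V₂ = 5.23 L.
ΔU = nCvΔT = 0.385×20.8×(779−512) = 2130 J.
Q = 0 for an adiabatic process, so W = −ΔU = -2130 J.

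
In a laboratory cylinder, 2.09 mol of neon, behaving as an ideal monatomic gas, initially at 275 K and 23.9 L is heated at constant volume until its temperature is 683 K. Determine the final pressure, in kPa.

P₁ = nRT₁/V₁ = 2.09×8.314×275/23.9 = 200 kPa.
Isochoric: V stays 23.9 L; P/T = const ⇒ T₂ = 683 K, P₂ = 497 kPa.

497 kPa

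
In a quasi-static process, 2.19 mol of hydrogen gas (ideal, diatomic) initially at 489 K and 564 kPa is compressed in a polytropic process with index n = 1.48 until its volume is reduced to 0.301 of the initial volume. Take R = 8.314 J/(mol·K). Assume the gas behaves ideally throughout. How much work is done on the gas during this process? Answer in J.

14500 J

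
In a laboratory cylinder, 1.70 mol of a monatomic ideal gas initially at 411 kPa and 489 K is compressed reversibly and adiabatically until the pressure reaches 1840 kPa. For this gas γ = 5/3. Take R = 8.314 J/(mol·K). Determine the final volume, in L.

V₁ = nRT₁/P₁ = 1.70×8.314×489/411 = 16.8 L.
Adiabatic: T₂/T₁ = (P₂/P₁)^((γ−1)/γ) ⇒ T₂ = 489×(4.48)^0.400 = 891 K; V₂ = 6.84 L.

6.84 L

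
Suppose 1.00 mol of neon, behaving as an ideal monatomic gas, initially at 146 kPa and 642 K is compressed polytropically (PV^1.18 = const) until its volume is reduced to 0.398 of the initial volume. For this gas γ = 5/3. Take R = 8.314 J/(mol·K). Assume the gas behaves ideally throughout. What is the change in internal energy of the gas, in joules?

1440 J

V₁ = nRT₁/P₁ = 1.00×8.314×642/146 = 36.6 L.
Polytropic n=1.18: T₂ = T₁(V₁/V₂)^(n−1) = 642×(2.51)^0.18 = 758 K; P₂ = P₁(V₁/V₂)^n = 433 kPa.
For an ideal gas ΔU = nCvΔT with Cv = (3/2)R = 12.5 J/(mol·K).
ΔU = 1.00×12.5×(758−642) = 1440 J.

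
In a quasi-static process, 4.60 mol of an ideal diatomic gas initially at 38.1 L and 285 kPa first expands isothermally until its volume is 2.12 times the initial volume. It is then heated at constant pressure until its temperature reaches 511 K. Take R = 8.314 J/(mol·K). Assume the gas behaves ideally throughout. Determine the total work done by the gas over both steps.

16800 J

T₁ = P₁V₁/(nR) = 285×38.1/(4.60×8.314) = 284 K.
Step 1 — Isothermal: T stays 284 K; PV = const ⇒ V₂ = 80.8 L, P₂ = 134 kPa.
ΔU = 0 (ideal gas, T constant).
W = nRT ln(V₂/V₁) = 4.60×8.314×284×ln(2.12) = 8160 J.
Q = ΔU + W = 8160 J.
State after step 1: P = 134 kPa, V = 80.8 L, T = 284 K.
Step 2 — Isobaric: P stays 134 kPa; V/T = const ⇒ T₂ = 511 K, V₂ = 145 L.
W = PΔV = 134×(145−80.8) kPa·L = 8680 J.
ΔU = nCvΔT = 4.60×20.8×(511−284) = 21700 J.
Q = ΔU + W = nCpΔT = 30400 J.
Net over both steps: W = 16800 J, Q = 38600 J, ΔU = 21700 J.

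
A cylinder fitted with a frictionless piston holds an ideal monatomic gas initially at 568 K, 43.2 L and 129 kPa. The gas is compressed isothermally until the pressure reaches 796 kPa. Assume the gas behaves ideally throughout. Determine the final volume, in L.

Isothermal: T stays 568 K; PV = const ⇒ V₂ = 7.00 L, P₂ = 796 kPa.

7.00 L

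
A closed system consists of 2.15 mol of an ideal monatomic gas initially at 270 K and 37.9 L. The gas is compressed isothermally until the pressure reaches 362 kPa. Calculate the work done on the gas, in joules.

5040 J

P₁ = nRT₁/V₁ = 2.15×8.314×270/37.9 = 127 kPa.
Isothermal: T stays 270 K; PV = const ⇒ V₂ = 13.3 L, P₂ = 362 kPa.
W = nRT ln(V₂/V₁) = 2.15×8.314×270×ln(0.352) = -5040 J.
Work done on the gas = −W_by = 5040 J.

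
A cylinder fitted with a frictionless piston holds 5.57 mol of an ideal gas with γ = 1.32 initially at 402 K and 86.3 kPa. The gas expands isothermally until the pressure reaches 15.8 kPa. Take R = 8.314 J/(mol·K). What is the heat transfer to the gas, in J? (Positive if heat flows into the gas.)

31600 J

V₁ = nRT₁/P₁ = 5.57×8.314×402/86.3 = 216 L.
Isothermal: T stays 402 K; PV = const ⇒ V₂ = 1180 L, P₂ = 15.8 kPa.
ΔU = 0 (ideal gas, T constant).
W = nRT ln(V₂/V₁) = 5.57×8.314×402×ln(5.46) = 31600 J.
Q = ΔU + W = 31600 J.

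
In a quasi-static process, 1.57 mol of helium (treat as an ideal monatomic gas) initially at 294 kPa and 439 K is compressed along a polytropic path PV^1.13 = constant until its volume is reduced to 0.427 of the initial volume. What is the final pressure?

769 kPa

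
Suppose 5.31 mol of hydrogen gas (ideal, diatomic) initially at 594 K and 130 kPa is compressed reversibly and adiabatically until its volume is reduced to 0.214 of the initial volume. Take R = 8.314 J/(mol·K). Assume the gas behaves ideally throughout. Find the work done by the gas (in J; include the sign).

-55900 J

V₁ = nRT₁/P₁ = 5.31×8.314×594/130 = 202 L.
Adiabatic: TV^(γ−1) = const ⇒ T₂ = 594×(4.67)^0.400 = 1100 K; PV^γ = const ⇒ P₂ = 1130 kPa.
ΔU = nCvΔT = 5.31×20.8×(1100−594) = 55900 J.
Q = 0 for an adiabatic process, so W = −ΔU = -55900 J.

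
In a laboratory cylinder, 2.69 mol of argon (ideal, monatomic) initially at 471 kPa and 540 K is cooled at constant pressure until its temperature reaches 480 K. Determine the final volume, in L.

22.8 L

V₁ = nRT₁/P₁ = 2.69×8.314×540/471 = 25.6 L.
Isobaric: P stays 471 kPa; V/T = const ⇒ T₂ = 480 K, V₂ = 22.8 L.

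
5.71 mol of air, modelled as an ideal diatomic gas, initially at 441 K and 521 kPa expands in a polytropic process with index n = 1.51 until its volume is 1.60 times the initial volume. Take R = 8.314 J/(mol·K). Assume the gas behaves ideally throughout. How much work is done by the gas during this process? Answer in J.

V₁ = nRT₁/P₁ = 5.71×8.314×441/521 = 40.2 L.
Polytropic n=1.51: T₂ = T₁(V₁/V₂)^(n−1) = 441×(0.625)^0.51 = 347 K; P₂ = P₁(V₁/V₂)^n = 256 kPa.
W = (P₁V₁−P₂V₂)/(n−1) = (521×40.2−256×64.3)/0.51 = 8750 J.

8750 J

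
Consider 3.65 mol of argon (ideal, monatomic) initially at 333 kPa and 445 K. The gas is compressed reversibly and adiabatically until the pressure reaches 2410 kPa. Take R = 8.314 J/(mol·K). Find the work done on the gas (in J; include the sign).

24500 J

V₁ = nRT₁/P₁ = 3.65×8.314×445/333 = 40.6 L.
Adiabatic: T₂/T₁ = (P₂/P₁)^((γ−1)/γ) ⇒ T₂ = 445×(7.24)^0.400 = 982 K; V₂ = 12.4 L.
ΔU = nCvΔT = 3.65×12.5×(982−445) = 24500 J.
Q = 0 for an adiabatic process, so W = −ΔU = -24500 J.
Work done on the gas = −W_by = 24500 J.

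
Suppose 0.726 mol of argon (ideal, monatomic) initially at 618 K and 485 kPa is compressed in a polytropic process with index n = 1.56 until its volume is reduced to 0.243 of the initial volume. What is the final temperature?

1360 K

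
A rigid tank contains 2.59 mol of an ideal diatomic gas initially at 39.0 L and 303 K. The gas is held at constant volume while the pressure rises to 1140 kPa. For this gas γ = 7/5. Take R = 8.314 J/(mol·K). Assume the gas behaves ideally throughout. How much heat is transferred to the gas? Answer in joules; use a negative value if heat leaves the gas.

P₁ = nRT₁/V₁ = 2.59×8.314×303/39.0 = 167 kPa.
Isochoric: V stays 39.0 L; P/T = const ⇒ T₂ = 2060 K, P₂ = 1140 kPa.
W = 0 (no volume change).
ΔU = nCvΔT = 2.59×20.8×(2060−303) = 94800 J.
Q = ΔU = 94800 J.

94800 J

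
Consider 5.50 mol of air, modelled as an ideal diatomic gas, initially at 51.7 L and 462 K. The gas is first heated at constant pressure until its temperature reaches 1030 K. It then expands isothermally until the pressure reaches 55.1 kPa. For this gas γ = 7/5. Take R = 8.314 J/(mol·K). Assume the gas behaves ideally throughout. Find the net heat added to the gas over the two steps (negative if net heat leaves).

P₁ = nRT₁/V₁ = 5.50×8.314×462/51.7 = 409 kPa.
Step 1 — Isobaric: P stays 409 kPa; V/T = const ⇒ T₂ = 1030 K, V₂ = 115 L.
W = PΔV = 409×(115−51.7) kPa·L = 26000 J.
ΔU = nCvΔT = 5.50×20.8×(1030−462) = 64900 J.
Q = ΔU + W = nCpΔT = 90900 J.
State after step 1: P = 409 kPa, V = 115 L, T = 1030 K.
Step 2 — Isothermal: T stays 1030 K; PV = const ⇒ V₂ = 855 L, P₂ = 55.1 kPa.
ΔU = 0 (ideal gas, T constant).
W = nRT ln(V₂/V₁) = 5.50×8.314×1030×ln(7.42) = 94400 J.
Q = ΔU + W = 94400 J.
Net over both steps: W = 120000 J, Q = 185000 J, ΔU = 64900 J.

185000 J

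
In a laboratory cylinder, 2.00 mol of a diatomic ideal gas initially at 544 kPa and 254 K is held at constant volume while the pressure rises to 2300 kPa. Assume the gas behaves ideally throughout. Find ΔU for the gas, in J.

34100 J

V₁ = nRT₁/P₁ = 2.00×8.314×254/544 = 7.76 L.
Isochoric: V stays 7.76 L; P/T = const ⇒ T₂ = 1070 K, P₂ = 2300 kPa.
For an ideal gas ΔU = nCvΔT with Cv = (5/2)R = 20.8 J/(mol·K).
ΔU = 2.00×20.8×(1070−254) = 34100 J.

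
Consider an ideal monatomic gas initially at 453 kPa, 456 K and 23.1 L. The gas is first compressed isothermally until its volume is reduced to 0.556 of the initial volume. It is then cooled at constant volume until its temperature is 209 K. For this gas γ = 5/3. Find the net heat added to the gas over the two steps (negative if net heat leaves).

n = P₁V₁/(RT₁) = 453×23.1/(8.314×456) = 2.76 mol.
Step 1 — Isothermal: T stays 456 K; PV = const ⇒ V₂ = 12.8 L, P₂ = 815 kPa.
ΔU = 0 (ideal gas, T constant).
W = nRT ln(V₂/V₁) = 2.76×8.314×456×ln(0.556) = -6140 J.
Q = ΔU + W = -6140 J.
State after step 1: P = 815 kPa, V = 12.8 L, T = 456 K.
Step 2 — Isochoric: V stays 12.8 L; P/T = const ⇒ T₂ = 209 K, P₂ = 373 kPa.
W = 0 (no volume change).
ΔU = nCvΔT = 2.76×12.5×(209−456) = -8500 J.
Q = ΔU = -8500 J.
Net over both steps: W = -6140 J, Q = -14600 J, ΔU = -8500 J.

-14600 J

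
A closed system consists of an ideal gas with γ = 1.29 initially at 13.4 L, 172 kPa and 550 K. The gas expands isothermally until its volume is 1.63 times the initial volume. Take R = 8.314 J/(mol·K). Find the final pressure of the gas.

Isothermal: T stays 550 K; PV = const ⇒ V₂ = 21.8 L, P₂ = 106 kPa.

106 kPa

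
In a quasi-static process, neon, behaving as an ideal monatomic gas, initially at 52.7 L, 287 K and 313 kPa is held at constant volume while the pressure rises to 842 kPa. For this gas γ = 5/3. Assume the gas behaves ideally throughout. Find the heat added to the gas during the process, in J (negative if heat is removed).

n = P₁V₁/(RT₁) = 313×52.7/(8.314×287) = 6.91 mol.
Isochoric: V stays 52.7 L; P/T = const ⇒ T₂ = 772 K, P₂ = 842 kPa.
W = 0 (no volume change).
ΔU = nCvΔT = 6.91×12.5×(772−287) = 41800 J.
Q = ΔU = 41800 J.

41800 J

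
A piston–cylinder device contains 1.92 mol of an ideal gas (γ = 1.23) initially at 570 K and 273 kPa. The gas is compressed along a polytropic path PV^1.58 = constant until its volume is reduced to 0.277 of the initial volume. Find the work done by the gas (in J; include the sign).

-17300 J

V₁ = nRT₁/P₁ = 1.92×8.314×570/273 = 33.3 L.
Polytropic n=1.58: T₂ = T₁(V₁/V₂)^(n−1) = 570×(3.61)^0.58 = 1200 K; P₂ = P₁(V₁/V₂)^n = 2080 kPa.
W = (P₁V₁−P₂V₂)/(n−1) = (273×33.3−2080×9.23)/0.58 = -17300 J.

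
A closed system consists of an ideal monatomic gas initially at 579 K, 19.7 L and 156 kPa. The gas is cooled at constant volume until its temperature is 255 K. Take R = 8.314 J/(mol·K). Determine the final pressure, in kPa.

68.7 kPa

Isochoric: V stays 19.7 L; P/T = const ⇒ T₂ = 255 K, P₂ = 68.7 kPa.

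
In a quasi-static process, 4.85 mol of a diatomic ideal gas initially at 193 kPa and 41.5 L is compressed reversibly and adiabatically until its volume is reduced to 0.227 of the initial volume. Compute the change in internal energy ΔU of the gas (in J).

16200 J

T₁ = P₁V₁/(nR) = 193×41.5/(4.85×8.314) = 199 K.
Adiabatic: TV^(γ−1) = const ⇒ T₂ = 199×(4.41)^0.400 = 359 K; PV^γ = const ⇒ P₂ = 1540 kPa.
For an ideal gas ΔU = nCvΔT with Cv = (5/2)R = 20.8 J/(mol·K).
ΔU = 4.85×20.8×(359−199) = 16200 J.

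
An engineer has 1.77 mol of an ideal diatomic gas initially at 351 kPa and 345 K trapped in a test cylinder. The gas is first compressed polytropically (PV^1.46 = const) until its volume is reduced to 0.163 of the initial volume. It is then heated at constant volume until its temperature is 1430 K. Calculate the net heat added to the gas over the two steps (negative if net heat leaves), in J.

25500 J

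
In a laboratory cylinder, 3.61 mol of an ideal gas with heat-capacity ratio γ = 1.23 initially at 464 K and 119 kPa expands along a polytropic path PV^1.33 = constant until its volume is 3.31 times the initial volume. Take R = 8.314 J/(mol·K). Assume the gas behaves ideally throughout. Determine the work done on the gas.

-13800 J

V₁ = nRT₁/P₁ = 3.61×8.314×464/119 = 117 L.
Polytropic n=1.33: T₂ = T₁(V₁/V₂)^(n−1) = 464×(0.302)^0.33 = 313 K; P₂ = P₁(V₁/V₂)^n = 24.2 kPa.
W = (P₁V₁−P₂V₂)/(n−1) = (119×117−24.2×387)/0.33 = 13800 J.
Work done on the gas = −W_by = -13800 J.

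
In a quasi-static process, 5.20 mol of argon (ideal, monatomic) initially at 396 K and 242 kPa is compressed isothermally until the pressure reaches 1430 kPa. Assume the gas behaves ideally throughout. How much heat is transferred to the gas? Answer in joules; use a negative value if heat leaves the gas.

-30400 J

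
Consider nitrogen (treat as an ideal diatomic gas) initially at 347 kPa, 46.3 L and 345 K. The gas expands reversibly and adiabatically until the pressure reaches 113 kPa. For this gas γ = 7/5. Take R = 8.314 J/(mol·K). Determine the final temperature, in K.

250 K

Adiabatic: T₂/T₁ = (P₂/P₁)^((γ−1)/γ) ⇒ T₂ = 345×(0.326)^0.286 = 250 K; V₂ = 103 L.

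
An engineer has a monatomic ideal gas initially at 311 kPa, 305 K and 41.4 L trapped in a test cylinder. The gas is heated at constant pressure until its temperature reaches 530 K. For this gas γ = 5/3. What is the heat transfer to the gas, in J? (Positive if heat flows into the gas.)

n = P₁V₁/(RT₁) = 311×41.4/(8.314×305) = 5.08 mol.
Isobaric: P stays 311 kPa; V/T = const ⇒ T₂ = 530 K, V₂ = 71.9 L.
W = PΔV = 311×(71.9−41.4) kPa·L = 9500 J.
ΔU = nCvΔT = 5.08×12.5×(530−305) = 14200 J.
Q = ΔU + W = nCpΔT = 23700 J.

23700 J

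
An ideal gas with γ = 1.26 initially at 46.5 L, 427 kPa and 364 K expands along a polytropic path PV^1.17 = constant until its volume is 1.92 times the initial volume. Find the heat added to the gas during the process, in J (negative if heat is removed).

4240 J

n = P₁V₁/(RT₁) = 427×46.5/(8.314×364) = 6.56 mol.
Polytropic n=1.17: T₂ = T₁(V₁/V₂)^(n−1) = 364×(0.521)^0.17 = 326 K; P₂ = P₁(V₁/V₂)^n = 199 kPa.
W = (P₁V₁−P₂V₂)/(n−1) = (427×46.5−199×89.3)/0.17 = 12300 J.
ΔU = nCvΔT = 6.56×32.0×(326−364) = -8020 J.
Q = ΔU + W = 4240 J.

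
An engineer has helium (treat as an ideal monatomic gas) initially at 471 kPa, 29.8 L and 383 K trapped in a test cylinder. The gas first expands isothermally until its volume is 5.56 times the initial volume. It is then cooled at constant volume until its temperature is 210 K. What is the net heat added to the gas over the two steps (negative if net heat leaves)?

n = P₁V₁/(RT₁) = 471×29.8/(8.314×383) = 4.41 mol.
Step 1 — Isothermal: T stays 383 K; PV = const ⇒ V₂ = 166 L, P₂ = 84.7 kPa.
ΔU = 0 (ideal gas, T constant).
W = nRT ln(V₂/V₁) = 4.41×8.314×383×ln(5.56) = 24100 J.
Q = ΔU + W = 24100 J.
State after step 1: P = 84.7 kPa, V = 166 L, T = 383 K.
Step 2 — Isochoric: V stays 166 L; P/T = const ⇒ T₂ = 210 K, P₂ = 46.4 kPa.
W = 0 (no volume change).
ΔU = nCvΔT = 4.41×12.5×(210−383) = -9510 J.
Q = ΔU = -9510 J.
Net over both steps: W = 24100 J, Q = 14600 J, ΔU = -9510 J.

14600 J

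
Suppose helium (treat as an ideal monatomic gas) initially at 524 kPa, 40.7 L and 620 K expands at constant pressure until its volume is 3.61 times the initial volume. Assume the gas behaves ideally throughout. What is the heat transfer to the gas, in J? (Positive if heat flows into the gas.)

139000 J

n = P₁V₁/(RT₁) = 524×40.7/(8.314×620) = 4.14 mol.
Isobaric: P stays 524 kPa; V/T = const ⇒ T₂ = 2240 K, V₂ = 147 L.
W = PΔV = 524×(147−40.7) kPa·L = 55700 J.
ΔU = nCvΔT = 4.14×12.5×(2240−620) = 83500 J.
Q = ΔU + W = nCpΔT = 139000 J.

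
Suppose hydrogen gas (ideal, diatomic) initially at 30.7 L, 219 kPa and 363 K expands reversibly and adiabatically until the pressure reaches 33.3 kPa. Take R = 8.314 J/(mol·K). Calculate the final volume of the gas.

Adiabatic: T₂/T₁ = (P₂/P₁)^((γ−1)/γ) ⇒ T₂ = 363×(0.152)^0.286 = 212 K; V₂ = 118 L.

118 L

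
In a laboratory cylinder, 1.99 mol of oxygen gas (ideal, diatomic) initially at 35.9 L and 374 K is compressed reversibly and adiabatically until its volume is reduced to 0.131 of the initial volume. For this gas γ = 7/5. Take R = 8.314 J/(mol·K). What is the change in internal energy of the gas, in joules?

P₁ = nRT₁/V₁ = 1.99×8.314×374/35.9 = 172 kPa.
Adiabatic: TV^(γ−1) = const ⇒ T₂ = 374×(7.63)^0.400 = 843 K; PV^γ = const ⇒ P₂ = 2970 kPa.
For an ideal gas ΔU = nCvΔT with Cv = (5/2)R = 20.8 J/(mol·K).
ΔU = 1.99×20.8×(843−374) = 19400 J.

19400 J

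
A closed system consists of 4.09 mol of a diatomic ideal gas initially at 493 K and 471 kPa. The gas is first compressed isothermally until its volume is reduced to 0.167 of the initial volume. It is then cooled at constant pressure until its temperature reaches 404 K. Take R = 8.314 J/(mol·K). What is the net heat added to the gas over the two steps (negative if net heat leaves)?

-40600 J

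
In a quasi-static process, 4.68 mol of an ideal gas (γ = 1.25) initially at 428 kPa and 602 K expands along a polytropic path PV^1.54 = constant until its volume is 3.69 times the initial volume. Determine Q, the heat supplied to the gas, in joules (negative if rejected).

V₁ = nRT₁/P₁ = 4.68×8.314×602/428 = 54.7 L.
Polytropic n=1.54: T₂ = T₁(V₁/V₂)^(n−1) = 602×(0.271)^0.54 = 297 K; P₂ = P₁(V₁/V₂)^n = 57.3 kPa.
W = (P₁V₁−P₂V₂)/(n−1) = (428×54.7−57.3×202)/0.54 = 21900 J.
ΔU = nCvΔT = 4.68×33.3×(297−602) = -47400 J.
Q = ΔU + W = -25500 J.

-25500 J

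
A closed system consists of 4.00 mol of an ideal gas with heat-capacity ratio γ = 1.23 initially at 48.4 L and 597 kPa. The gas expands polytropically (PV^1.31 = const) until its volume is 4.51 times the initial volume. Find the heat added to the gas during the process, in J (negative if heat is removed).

T₁ = P₁V₁/(nR) = 597×48.4/(4.00×8.314) = 869 K.
Polytropic n=1.31: T₂ = T₁(V₁/V₂)^(n−1) = 869×(0.222)^0.31 = 545 K; P₂ = P₁(V₁/V₂)^n = 83.0 kPa.
W = (P₁V₁−P₂V₂)/(n−1) = (597×48.4−83.0×218)/0.31 = 34800 J.
ΔU = nCvΔT = 4.00×36.1×(545−869) = -46900 J.
Q = ΔU + W = -12100 J.

-12100 J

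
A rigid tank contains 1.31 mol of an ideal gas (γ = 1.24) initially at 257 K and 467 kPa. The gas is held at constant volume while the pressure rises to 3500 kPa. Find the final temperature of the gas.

V₁ = nRT₁/P₁ = 1.31×8.314×257/467 = 5.99 L.
Isochoric: V stays 5.99 L; P/T = const ⇒ T₂ = 1930 K, P₂ = 3500 kPa.

1930 K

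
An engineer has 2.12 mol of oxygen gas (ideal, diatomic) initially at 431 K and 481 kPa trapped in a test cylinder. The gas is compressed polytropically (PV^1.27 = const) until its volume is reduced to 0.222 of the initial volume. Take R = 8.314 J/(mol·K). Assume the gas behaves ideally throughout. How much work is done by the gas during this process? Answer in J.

V₁ = nRT₁/P₁ = 2.12×8.314×431/481 = 15.8 L.
Polytropic n=1.27: T₂ = T₁(V₁/V₂)^(n−1) = 431×(4.50)^0.27 = 647 K; P₂ = P₁(V₁/V₂)^n = 3250 kPa.
W = (P₁V₁−P₂V₂)/(n−1) = (481×15.8−3250×3.51)/0.27 = -14100 J.

-14100 J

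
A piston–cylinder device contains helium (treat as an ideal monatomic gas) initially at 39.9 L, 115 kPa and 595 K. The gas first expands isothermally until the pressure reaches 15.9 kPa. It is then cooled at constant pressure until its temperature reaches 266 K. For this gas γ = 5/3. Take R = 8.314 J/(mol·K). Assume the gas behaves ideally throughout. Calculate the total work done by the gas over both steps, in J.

6540 J

n = P₁V₁/(RT₁) = 115×39.9/(8.314×595) = 0.928 mol.
Step 1 — Isothermal: T stays 595 K; PV = const ⇒ V₂ = 289 L, P₂ = 15.9 kPa.
ΔU = 0 (ideal gas, T constant).
W = nRT ln(V₂/V₁) = 0.928×8.314×595×ln(7.23) = 9080 J.
Q = ΔU + W = 9080 J.
State after step 1: P = 15.9 kPa, V = 289 L, T = 595 K.
Step 2 — Isobaric: P stays 15.9 kPa; V/T = const ⇒ T₂ = 266 K, V₂ = 129 L.
W = PΔV = 15.9×(129−289) kPa·L = -2540 J.
ΔU = nCvΔT = 0.928×12.5×(266−595) = -3810 J.
Q = ΔU + W = nCpΔT = -6340 J.
Net over both steps: W = 6540 J, Q = 2740 J, ΔU = -3810 J.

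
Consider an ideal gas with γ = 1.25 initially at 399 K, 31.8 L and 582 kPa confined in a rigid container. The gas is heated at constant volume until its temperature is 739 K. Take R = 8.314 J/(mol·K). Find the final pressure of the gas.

1080 kPa

Isochoric: V stays 31.8 L; P/T = const ⇒ T₂ = 739 K, P₂ = 1080 kPa.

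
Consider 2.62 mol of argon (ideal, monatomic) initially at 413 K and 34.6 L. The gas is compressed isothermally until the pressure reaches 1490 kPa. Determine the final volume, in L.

P₁ = nRT₁/V₁ = 2.62×8.314×413/34.6 = 260 kPa.
Isothermal: T stays 413 K; PV = const ⇒ V₂ = 6.04 L, P₂ = 1490 kPa.

6.04 L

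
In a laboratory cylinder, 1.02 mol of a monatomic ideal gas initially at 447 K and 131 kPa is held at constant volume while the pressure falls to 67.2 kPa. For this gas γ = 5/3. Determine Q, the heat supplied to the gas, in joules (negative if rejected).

-2770 J

V₁ = nRT₁/P₁ = 1.02×8.314×447/131 = 28.9 L.
Isochoric: V stays 28.9 L; P/T = const ⇒ T₂ = 229 K, P₂ = 67.2 kPa.
W = 0 (no volume change).
ΔU = nCvΔT = 1.02×12.5×(229−447) = -2770 J.
Q = ΔU = -2770 J.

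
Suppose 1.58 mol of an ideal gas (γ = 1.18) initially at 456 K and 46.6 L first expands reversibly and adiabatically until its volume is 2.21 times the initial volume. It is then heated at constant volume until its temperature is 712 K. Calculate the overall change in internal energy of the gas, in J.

P₁ = nRT₁/V₁ = 1.58×8.314×456/46.6 = 129 kPa.
Step 1 — Adiabatic: TV^(γ−1) = const ⇒ T₂ = 456×(0.452)^0.180 = 395 K; PV^γ = const ⇒ P₂ = 50.4 kPa.
ΔU = nCvΔT = 1.58×46.2×(395−456) = -4430 J.
Q = 0 for an adiabatic process, so W = −ΔU = 4430 J.
State after step 1: P = 50.4 kPa, V = 103 L, T = 395 K.
Step 2 — Isochoric: V stays 103 L; P/T = const ⇒ T₂ = 712 K, P₂ = 90.8 kPa.
W = 0 (no volume change).
ΔU = nCvΔT = 1.58×46.2×(712−395) = 23100 J.
Q = ΔU = 23100 J.
Net over both steps: W = 4430 J, Q = 23100 J, ΔU = 18700 J.

18700 J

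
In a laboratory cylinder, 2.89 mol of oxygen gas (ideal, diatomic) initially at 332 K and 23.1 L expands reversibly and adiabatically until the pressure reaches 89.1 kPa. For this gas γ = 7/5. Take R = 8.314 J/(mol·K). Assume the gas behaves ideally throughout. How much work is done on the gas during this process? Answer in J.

-6400 J

P₁ = nRT₁/V₁ = 2.89×8.314×332/23.1 = 345 kPa.
Adiabatic: T₂/T₁ = (P₂/P₁)^((γ−1)/γ) ⇒ T₂ = 332×(0.258)^0.286 = 225 K; V₂ = 60.8 L.
ΔU = nCvΔT = 2.89×20.8×(225−332) = -6400 J.
Q = 0 for an adiabatic process, so W = −ΔU = 6400 J.
Work done on the gas = −W_by = -6400 J.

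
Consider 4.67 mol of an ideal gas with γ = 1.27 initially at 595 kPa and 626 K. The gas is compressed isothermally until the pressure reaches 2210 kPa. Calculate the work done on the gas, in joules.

31900 J

V₁ = nRT₁/P₁ = 4.67×8.314×626/595 = 40.8 L.
Isothermal: T stays 626 K; PV = const ⇒ V₂ = 11.0 L, P₂ = 2210 kPa.
W = nRT ln(V₂/V₁) = 4.67×8.314×626×ln(0.269) = -31900 J.
Work done on the gas = −W_by = 31900 J.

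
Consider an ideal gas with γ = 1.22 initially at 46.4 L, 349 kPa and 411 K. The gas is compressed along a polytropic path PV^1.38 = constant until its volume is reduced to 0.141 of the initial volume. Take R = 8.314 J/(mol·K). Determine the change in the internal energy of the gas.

81400 J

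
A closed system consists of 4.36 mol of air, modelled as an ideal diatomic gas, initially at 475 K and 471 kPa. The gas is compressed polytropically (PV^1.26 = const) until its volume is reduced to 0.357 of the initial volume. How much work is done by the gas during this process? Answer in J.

V₁ = nRT₁/P₁ = 4.36×8.314×475/471 = 36.6 L.
Polytropic n=1.26: T₂ = T₁(V₁/V₂)^(n−1) = 475×(2.80)^0.26 = 621 K; P₂ = P₁(V₁/V₂)^n = 1720 kPa.
W = (P₁V₁−P₂V₂)/(n−1) = (471×36.6−1720×13.1)/0.26 = -20300 J.

-20300 J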